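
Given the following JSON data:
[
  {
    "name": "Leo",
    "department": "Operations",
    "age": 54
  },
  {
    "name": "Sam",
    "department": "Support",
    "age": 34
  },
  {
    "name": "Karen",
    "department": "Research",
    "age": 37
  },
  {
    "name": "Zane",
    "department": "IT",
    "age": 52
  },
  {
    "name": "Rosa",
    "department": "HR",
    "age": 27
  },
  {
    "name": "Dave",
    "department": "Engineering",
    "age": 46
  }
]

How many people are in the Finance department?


Scanning records for department = Finance
  No matches found
Count: 0

ANSWER: 0


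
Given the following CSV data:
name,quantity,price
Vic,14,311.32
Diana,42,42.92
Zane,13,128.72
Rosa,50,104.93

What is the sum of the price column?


Values in 'price' column:
  Row 1: 311.32
  Row 2: 42.92
  Row 3: 128.72
  Row 4: 104.93
Sum = 311.32 + 42.92 + 128.72 + 104.93 = 587.89

ANSWER: 587.89


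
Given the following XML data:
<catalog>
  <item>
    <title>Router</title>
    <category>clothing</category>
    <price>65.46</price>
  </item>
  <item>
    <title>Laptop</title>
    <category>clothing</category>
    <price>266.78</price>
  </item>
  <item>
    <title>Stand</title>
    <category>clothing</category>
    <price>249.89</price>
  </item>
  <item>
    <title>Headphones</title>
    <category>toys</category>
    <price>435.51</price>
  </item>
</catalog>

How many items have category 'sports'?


Scanning <item> elements for <category>sports</category>:
Count: 0

ANSWER: 0


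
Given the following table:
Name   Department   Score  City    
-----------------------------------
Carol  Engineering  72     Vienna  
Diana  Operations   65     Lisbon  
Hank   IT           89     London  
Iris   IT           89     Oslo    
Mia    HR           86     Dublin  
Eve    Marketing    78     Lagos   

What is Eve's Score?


Row 6: Eve
Score = 78

ANSWER: 78


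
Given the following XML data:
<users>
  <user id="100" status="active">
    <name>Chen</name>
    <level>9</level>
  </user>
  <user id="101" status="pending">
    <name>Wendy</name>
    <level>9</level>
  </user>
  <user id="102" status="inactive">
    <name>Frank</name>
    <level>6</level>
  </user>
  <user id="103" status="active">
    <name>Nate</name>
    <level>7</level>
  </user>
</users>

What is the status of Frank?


Finding user with name = Frank
user id="102" status="inactive"

ANSWER: inactive


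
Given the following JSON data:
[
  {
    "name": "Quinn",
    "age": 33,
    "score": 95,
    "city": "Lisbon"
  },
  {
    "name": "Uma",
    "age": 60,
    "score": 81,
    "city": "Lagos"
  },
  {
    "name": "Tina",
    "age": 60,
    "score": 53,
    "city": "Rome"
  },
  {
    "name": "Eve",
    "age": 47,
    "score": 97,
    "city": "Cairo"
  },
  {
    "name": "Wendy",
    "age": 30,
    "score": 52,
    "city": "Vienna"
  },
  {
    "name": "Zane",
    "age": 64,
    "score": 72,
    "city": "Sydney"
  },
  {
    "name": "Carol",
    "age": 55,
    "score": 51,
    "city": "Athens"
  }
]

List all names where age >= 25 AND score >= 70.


Checking both conditions:
  Quinn (age=33, score=95) -> YES
  Uma (age=60, score=81) -> YES
  Tina (age=60, score=53) -> no
  Eve (age=47, score=97) -> YES
  Wendy (age=30, score=52) -> no
  Zane (age=64, score=72) -> YES
  Carol (age=55, score=51) -> no


ANSWER: Quinn, Uma, Eve, Zane


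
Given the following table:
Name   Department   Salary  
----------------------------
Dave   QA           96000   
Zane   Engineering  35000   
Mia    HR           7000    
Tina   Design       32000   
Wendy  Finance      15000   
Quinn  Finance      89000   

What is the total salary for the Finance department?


Finance department members:
  Wendy: 15000
  Quinn: 89000
Total = 15000 + 89000 = 104000

ANSWER: 104000


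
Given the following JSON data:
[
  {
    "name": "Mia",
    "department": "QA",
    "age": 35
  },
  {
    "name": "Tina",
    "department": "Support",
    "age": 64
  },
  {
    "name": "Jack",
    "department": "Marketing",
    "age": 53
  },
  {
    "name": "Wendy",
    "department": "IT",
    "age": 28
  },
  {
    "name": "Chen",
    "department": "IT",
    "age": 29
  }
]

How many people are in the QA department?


Scanning records for department = QA
  Record 0: Mia
Count: 1

ANSWER: 1


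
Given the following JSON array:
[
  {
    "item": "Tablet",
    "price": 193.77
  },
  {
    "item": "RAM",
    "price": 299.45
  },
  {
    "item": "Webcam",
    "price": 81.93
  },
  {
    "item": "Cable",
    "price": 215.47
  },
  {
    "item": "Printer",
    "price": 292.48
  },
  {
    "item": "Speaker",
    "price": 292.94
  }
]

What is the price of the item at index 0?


Array index 0 -> Tablet
price = 193.77

ANSWER: 193.77


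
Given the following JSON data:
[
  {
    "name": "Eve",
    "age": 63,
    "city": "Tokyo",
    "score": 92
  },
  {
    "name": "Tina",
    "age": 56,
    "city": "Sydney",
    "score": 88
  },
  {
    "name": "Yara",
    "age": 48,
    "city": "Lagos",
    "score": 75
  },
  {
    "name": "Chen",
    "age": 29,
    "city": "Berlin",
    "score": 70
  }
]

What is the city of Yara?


Looking up record where name = Yara
Record index: 2
Field 'city' = Lagos

ANSWER: Lagos


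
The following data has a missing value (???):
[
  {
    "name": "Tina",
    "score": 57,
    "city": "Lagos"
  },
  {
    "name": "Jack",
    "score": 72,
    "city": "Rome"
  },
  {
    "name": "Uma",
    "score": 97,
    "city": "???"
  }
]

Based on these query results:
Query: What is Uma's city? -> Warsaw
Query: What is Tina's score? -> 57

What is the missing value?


The missing value is Uma's city
From query: Uma's city = Warsaw

ANSWER: Warsaw


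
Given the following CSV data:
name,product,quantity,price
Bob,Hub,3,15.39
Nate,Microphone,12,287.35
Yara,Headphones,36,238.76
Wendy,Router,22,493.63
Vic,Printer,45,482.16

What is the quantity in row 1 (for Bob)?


Row 1: Bob
Column 'quantity' = 3

ANSWER: 3


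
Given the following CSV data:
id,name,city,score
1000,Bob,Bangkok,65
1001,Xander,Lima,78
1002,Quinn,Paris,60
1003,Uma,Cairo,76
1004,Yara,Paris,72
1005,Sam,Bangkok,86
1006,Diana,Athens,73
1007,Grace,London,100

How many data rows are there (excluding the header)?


Counting rows (excluding header):
Header: id,name,city,score
Data rows: 8

ANSWER: 8


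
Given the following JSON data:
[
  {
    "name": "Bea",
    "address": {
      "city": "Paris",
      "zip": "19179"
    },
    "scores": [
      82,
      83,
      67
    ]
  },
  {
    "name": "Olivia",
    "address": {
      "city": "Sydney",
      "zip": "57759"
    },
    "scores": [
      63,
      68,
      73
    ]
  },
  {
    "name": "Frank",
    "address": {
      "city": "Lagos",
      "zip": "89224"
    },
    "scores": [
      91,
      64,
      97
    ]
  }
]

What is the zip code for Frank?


Path: records[2].address.zip
Value: 89224

ANSWER: 89224


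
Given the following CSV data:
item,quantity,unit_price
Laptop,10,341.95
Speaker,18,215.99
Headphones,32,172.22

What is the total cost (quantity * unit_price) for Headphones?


Row: Headphones
quantity = 32
unit_price = 172.22
total = 32 * 172.22 = 5511.04

ANSWER: 5511.04


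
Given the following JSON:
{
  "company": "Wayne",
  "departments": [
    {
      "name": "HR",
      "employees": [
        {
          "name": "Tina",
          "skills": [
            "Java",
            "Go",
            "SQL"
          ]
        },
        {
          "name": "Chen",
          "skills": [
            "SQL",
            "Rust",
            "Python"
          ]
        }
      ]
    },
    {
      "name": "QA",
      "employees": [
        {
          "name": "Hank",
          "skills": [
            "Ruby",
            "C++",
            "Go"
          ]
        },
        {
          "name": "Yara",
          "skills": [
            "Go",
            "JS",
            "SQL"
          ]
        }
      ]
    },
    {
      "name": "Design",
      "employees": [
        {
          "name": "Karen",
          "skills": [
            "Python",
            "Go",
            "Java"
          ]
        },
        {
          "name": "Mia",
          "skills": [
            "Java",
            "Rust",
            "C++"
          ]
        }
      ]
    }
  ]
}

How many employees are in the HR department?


Path: departments[0].employees
Count: 2

ANSWER: 2


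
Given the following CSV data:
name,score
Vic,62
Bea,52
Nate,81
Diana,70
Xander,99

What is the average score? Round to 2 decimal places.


Scores: 62, 52, 81, 70, 99
Sum = 364
Count = 5
Average = 364 / 5 = 72.80

ANSWER: 72.80


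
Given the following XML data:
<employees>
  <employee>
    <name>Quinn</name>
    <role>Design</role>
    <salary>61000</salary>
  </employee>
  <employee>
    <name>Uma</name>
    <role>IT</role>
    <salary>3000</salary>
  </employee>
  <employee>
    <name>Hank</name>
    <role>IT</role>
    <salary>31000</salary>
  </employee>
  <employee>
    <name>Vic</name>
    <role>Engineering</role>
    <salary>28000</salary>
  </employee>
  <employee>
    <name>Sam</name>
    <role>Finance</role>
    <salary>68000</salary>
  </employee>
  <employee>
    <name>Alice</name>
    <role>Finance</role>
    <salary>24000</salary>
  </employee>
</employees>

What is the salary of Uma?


Searching for <employee> with <name>Uma</name>
Found at position 2
<salary>3000</salary>

ANSWER: 3000


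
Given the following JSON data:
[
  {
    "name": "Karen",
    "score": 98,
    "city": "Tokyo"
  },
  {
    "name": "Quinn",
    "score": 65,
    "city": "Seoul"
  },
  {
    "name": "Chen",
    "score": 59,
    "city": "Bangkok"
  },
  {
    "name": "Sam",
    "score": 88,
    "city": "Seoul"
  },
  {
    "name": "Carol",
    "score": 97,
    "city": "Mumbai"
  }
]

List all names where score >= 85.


Filtering records where score >= 85:
  Karen (score=98) -> YES
  Quinn (score=65) -> no
  Chen (score=59) -> no
  Sam (score=88) -> YES
  Carol (score=97) -> YES


ANSWER: Karen, Sam, Carol


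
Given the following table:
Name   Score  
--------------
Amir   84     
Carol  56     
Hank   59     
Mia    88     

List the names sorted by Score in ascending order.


Sorting by Score (ascending):
  Carol: 56
  Hank: 59
  Amir: 84
  Mia: 88


ANSWER: Carol, Hank, Amir, Mia


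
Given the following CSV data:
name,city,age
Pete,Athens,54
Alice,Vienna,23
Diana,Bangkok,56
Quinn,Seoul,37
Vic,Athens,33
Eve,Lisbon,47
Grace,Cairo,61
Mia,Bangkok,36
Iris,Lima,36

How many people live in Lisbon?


Scanning city column for 'Lisbon':
  Row 6: Eve -> MATCH
Total matches: 1

ANSWER: 1


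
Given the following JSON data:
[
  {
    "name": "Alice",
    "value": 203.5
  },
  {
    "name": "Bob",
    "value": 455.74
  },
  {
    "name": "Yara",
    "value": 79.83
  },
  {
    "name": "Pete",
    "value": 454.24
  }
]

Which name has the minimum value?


Comparing values:
  Alice: 203.5
  Bob: 455.74
  Yara: 79.83
  Pete: 454.24
Minimum: Yara (79.83)

ANSWER: Yara


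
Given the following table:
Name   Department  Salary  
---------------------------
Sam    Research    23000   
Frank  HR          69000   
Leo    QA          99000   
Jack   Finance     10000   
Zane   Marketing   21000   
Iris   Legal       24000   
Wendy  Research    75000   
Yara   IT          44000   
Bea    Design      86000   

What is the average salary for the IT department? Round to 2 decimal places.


IT department members:
  Yara: 44000
Sum = 44000
Count = 1
Average = 44000 / 1 = 44000.00

ANSWER: 44000.00


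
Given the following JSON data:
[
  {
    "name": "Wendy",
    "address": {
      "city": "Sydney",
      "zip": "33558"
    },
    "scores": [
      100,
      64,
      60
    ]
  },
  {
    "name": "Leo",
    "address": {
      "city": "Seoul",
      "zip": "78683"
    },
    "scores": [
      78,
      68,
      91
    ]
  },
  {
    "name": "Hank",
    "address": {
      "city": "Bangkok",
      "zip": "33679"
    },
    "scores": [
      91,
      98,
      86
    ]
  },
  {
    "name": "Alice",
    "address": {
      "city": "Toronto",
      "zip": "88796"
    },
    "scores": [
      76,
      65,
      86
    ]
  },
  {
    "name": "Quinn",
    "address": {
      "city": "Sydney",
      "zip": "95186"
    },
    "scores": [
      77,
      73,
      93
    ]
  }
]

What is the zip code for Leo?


Path: records[1].address.zip
Value: 78683

ANSWER: 78683


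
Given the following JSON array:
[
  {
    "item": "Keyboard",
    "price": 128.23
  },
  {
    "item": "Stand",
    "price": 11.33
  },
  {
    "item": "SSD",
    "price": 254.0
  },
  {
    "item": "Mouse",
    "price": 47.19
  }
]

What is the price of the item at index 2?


Array index 2 -> SSD
price = 254.0

ANSWER: 254.0


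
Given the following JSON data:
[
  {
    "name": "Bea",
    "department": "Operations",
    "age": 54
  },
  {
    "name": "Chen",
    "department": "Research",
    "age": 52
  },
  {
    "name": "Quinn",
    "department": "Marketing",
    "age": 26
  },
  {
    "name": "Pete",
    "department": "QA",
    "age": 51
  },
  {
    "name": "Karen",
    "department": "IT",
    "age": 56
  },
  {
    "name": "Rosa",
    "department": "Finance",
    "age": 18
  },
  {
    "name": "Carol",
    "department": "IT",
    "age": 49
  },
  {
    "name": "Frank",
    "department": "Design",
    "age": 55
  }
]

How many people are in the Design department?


Scanning records for department = Design
  Record 7: Frank
Count: 1

ANSWER: 1


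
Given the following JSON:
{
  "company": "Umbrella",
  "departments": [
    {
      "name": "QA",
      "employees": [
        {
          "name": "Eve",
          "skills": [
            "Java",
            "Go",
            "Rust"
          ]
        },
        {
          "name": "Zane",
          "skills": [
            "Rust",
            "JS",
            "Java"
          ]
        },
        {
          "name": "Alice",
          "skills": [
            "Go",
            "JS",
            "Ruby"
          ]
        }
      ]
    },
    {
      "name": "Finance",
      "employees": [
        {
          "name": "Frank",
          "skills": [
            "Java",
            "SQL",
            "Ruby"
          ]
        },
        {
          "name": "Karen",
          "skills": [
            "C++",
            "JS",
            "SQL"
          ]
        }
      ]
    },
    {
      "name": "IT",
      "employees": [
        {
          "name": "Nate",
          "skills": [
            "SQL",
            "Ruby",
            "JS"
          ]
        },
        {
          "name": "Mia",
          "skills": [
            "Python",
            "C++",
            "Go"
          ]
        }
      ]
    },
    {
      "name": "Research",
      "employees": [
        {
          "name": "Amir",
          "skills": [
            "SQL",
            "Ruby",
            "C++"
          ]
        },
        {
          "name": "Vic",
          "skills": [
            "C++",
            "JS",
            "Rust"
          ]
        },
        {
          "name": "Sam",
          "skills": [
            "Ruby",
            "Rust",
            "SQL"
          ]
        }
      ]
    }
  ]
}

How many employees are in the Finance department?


Path: departments[1].employees
Count: 2

ANSWER: 2


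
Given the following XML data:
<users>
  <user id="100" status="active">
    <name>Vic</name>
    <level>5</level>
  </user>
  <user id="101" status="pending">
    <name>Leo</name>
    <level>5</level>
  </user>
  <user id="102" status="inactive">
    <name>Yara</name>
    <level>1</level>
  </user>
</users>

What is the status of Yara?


Finding user with name = Yara
user id="102" status="inactive"

ANSWER: inactive


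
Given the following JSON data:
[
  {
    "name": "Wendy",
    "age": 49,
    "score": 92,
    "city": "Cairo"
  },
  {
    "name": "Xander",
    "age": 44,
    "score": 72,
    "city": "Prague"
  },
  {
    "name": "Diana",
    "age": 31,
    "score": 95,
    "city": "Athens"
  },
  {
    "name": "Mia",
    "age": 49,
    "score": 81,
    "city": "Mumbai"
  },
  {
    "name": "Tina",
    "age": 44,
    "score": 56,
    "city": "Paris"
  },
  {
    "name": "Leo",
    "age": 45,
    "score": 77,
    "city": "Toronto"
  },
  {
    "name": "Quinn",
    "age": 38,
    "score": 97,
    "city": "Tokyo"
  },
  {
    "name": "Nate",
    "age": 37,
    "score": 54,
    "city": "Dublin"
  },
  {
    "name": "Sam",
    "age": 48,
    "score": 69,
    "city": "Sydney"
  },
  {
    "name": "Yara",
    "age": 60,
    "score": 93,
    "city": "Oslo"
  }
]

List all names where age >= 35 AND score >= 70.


Checking both conditions:
  Wendy (age=49, score=92) -> YES
  Xander (age=44, score=72) -> YES
  Diana (age=31, score=95) -> no
  Mia (age=49, score=81) -> YES
  Tina (age=44, score=56) -> no
  Leo (age=45, score=77) -> YES
  Quinn (age=38, score=97) -> YES
  Nate (age=37, score=54) -> no
  Sam (age=48, score=69) -> no
  Yara (age=60, score=93) -> YES


ANSWER: Wendy, Xander, Mia, Leo, Quinn, Yara


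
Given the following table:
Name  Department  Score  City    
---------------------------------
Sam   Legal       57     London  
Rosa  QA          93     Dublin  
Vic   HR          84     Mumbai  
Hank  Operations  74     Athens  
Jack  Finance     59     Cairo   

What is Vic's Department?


Row 3: Vic
Department = HR

ANSWER: HR


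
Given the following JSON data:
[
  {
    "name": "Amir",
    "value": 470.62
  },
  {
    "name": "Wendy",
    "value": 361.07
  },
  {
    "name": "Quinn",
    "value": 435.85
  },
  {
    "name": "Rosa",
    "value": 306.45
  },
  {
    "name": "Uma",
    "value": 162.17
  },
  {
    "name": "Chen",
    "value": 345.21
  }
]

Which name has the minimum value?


Comparing values:
  Amir: 470.62
  Wendy: 361.07
  Quinn: 435.85
  Rosa: 306.45
  Uma: 162.17
  Chen: 345.21
Minimum: Uma (162.17)

ANSWER: Uma


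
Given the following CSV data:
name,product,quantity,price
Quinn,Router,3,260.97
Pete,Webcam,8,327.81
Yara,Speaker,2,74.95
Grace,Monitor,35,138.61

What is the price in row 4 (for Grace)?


Row 4: Grace
Column 'price' = 138.61

ANSWER: 138.61


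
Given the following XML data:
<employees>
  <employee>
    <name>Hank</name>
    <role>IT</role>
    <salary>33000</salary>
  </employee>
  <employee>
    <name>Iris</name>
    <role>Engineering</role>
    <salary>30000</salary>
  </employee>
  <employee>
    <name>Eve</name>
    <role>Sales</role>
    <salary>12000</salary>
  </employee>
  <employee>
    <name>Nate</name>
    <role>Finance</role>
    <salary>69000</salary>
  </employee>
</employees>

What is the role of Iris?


Searching for <employee> with <name>Iris</name>
Found at position 2
<role>Engineering</role>

ANSWER: Engineering


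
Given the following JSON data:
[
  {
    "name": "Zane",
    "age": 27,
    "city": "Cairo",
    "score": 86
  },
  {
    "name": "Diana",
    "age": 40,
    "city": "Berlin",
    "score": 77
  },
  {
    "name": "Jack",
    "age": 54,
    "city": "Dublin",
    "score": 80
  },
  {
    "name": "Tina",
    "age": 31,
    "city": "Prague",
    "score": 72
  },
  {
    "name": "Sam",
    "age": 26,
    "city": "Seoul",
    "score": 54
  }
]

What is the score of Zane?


Looking up record where name = Zane
Record index: 0
Field 'score' = 86

ANSWER: 86


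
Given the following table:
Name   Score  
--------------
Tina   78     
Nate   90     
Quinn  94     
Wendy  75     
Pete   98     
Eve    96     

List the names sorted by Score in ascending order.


Sorting by Score (ascending):
  Wendy: 75
  Tina: 78
  Nate: 90
  Quinn: 94
  Eve: 96
  Pete: 98


ANSWER: Wendy, Tina, Nate, Quinn, Eve, Pete


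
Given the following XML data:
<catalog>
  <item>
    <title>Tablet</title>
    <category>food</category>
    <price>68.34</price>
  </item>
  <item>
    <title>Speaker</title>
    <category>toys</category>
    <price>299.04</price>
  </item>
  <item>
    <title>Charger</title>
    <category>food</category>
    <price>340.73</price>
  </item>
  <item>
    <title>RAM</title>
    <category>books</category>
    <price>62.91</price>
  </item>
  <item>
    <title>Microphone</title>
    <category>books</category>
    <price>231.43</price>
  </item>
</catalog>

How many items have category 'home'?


Scanning <item> elements for <category>home</category>:
Count: 0

ANSWER: 0


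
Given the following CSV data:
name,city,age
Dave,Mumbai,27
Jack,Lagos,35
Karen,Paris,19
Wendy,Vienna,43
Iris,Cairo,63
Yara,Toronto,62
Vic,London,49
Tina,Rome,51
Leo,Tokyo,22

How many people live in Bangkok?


Scanning city column for 'Bangkok':
Total matches: 0

ANSWER: 0


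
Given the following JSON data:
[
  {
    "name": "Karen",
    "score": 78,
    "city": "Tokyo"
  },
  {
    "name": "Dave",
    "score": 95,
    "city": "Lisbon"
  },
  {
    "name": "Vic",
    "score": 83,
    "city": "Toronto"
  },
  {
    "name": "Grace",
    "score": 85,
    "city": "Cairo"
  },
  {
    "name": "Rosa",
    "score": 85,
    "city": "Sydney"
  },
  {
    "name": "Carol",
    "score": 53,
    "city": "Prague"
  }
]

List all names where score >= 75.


Filtering records where score >= 75:
  Karen (score=78) -> YES
  Dave (score=95) -> YES
  Vic (score=83) -> YES
  Grace (score=85) -> YES
  Rosa (score=85) -> YES
  Carol (score=53) -> no


ANSWER: Karen, Dave, Vic, Grace, Rosa


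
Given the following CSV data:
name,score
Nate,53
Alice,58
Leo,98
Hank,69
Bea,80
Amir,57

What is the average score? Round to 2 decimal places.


Scores: 53, 58, 98, 69, 80, 57
Sum = 415
Count = 6
Average = 415 / 6 = 69.17

ANSWER: 69.17


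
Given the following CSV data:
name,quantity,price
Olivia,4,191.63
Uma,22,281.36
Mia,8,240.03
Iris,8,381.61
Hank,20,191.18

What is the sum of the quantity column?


Values in 'quantity' column:
  Row 1: 4
  Row 2: 22
  Row 3: 8
  Row 4: 8
  Row 5: 20
Sum = 4 + 22 + 8 + 8 + 20 = 62

ANSWER: 62


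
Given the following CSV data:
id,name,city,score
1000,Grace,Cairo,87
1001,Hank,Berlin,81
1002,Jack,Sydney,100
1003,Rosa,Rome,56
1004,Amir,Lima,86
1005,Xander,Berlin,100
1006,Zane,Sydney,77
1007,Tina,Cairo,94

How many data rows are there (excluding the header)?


Counting rows (excluding header):
Header: id,name,city,score
Data rows: 8

ANSWER: 8


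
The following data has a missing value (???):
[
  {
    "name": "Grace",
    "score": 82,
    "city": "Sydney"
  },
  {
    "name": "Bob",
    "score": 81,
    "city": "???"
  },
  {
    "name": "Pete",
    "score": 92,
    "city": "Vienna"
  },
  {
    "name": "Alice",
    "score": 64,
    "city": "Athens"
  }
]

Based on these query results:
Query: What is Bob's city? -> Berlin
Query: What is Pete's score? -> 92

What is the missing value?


The missing value is Bob's city
From query: Bob's city = Berlin

ANSWER: Berlin


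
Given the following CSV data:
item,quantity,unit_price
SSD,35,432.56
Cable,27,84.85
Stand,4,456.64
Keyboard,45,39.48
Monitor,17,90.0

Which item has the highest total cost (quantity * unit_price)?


Computing row totals:
  SSD: 15139.6
  Cable: 2290.95
  Stand: 1826.56
  Keyboard: 1776.6
  Monitor: 1530.0
Maximum: SSD (15139.6)

ANSWER: SSD


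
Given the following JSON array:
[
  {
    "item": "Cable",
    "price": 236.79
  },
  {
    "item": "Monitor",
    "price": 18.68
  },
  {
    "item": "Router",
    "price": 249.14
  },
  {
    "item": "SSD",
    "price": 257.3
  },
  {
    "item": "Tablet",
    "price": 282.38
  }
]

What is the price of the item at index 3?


Array index 3 -> SSD
price = 257.3

ANSWER: 257.3


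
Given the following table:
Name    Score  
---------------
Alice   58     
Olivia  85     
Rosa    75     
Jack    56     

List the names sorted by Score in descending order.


Sorting by Score (descending):
  Olivia: 85
  Rosa: 75
  Alice: 58
  Jack: 56


ANSWER: Olivia, Rosa, Alice, Jack


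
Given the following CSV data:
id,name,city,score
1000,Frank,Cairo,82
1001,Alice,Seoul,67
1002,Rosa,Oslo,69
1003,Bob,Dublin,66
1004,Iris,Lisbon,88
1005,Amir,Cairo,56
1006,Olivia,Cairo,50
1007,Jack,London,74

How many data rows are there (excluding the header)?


Counting rows (excluding header):
Header: id,name,city,score
Data rows: 8

ANSWER: 8


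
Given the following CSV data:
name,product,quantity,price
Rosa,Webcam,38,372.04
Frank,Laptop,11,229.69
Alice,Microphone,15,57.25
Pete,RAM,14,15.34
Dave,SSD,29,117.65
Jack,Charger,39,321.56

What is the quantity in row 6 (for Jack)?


Row 6: Jack
Column 'quantity' = 39

ANSWER: 39


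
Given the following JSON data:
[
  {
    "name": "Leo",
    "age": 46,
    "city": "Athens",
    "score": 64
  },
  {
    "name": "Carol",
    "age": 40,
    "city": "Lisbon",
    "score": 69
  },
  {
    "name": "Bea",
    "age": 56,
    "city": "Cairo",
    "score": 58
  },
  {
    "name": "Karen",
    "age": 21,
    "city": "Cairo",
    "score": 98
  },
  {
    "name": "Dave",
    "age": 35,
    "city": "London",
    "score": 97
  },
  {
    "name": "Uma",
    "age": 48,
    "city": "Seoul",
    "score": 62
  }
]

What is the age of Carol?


Looking up record where name = Carol
Record index: 1
Field 'age' = 40

ANSWER: 40


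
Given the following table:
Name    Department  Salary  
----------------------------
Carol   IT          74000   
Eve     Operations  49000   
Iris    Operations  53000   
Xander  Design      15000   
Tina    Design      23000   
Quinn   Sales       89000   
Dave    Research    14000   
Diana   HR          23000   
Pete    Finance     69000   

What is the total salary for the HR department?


HR department members:
  Diana: 23000
Total = 23000 = 23000

ANSWER: 23000


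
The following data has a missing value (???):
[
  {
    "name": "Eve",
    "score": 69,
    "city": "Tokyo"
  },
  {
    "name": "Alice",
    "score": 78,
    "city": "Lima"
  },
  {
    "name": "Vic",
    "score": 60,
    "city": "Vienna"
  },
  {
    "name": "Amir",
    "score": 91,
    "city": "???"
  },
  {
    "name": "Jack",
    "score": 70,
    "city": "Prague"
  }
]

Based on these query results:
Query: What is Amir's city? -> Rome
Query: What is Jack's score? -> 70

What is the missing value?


The missing value is Amir's city
From query: Amir's city = Rome

ANSWER: Rome


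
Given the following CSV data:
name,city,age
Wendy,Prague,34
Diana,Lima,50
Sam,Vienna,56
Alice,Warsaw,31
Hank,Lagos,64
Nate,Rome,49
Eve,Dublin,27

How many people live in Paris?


Scanning city column for 'Paris':
Total matches: 0

ANSWER: 0


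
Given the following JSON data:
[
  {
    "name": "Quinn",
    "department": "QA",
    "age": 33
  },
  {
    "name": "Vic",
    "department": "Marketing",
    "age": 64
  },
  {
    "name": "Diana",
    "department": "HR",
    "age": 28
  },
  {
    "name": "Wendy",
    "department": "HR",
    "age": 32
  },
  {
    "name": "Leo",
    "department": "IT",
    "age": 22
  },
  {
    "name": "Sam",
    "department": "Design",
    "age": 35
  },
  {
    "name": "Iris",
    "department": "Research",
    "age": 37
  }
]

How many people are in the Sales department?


Scanning records for department = Sales
  No matches found
Count: 0

ANSWER: 0


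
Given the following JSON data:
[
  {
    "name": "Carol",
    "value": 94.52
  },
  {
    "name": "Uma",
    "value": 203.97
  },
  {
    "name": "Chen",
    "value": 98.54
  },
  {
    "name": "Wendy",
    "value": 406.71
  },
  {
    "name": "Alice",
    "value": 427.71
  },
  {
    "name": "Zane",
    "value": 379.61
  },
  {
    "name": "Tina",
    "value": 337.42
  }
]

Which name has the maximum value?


Comparing values:
  Carol: 94.52
  Uma: 203.97
  Chen: 98.54
  Wendy: 406.71
  Alice: 427.71
  Zane: 379.61
  Tina: 337.42
Maximum: Alice (427.71)

ANSWER: Alice


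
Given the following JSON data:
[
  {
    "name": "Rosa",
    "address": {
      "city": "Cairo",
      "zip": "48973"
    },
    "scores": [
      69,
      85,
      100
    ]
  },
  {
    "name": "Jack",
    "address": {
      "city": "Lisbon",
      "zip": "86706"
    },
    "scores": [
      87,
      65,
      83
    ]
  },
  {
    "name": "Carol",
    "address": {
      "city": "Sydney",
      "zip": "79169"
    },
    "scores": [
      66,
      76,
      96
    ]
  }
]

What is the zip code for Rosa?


Path: records[0].address.zip
Value: 48973

ANSWER: 48973


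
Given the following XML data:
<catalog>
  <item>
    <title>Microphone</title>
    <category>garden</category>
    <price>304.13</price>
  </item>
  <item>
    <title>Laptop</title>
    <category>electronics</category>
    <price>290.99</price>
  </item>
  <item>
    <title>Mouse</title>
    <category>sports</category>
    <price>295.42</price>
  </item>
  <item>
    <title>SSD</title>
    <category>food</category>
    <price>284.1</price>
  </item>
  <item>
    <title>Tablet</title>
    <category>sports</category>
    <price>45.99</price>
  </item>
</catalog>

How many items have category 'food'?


Scanning <item> elements for <category>food</category>:
  Item 4: SSD -> MATCH
Count: 1

ANSWER: 1


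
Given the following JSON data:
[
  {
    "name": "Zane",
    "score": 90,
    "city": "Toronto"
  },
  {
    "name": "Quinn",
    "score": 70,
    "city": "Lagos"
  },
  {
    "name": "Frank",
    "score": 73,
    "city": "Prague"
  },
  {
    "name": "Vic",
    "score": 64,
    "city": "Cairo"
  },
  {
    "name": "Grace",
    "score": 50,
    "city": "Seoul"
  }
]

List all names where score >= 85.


Filtering records where score >= 85:
  Zane (score=90) -> YES
  Quinn (score=70) -> no
  Frank (score=73) -> no
  Vic (score=64) -> no
  Grace (score=50) -> no


ANSWER: Zane


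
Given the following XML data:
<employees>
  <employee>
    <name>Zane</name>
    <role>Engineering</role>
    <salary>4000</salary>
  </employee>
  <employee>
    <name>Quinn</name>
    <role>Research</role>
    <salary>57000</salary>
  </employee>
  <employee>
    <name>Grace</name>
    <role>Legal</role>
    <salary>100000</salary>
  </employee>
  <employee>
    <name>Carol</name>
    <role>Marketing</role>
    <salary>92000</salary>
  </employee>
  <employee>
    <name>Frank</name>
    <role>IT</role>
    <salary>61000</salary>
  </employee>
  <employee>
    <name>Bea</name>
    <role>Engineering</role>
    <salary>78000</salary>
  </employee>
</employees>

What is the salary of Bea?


Searching for <employee> with <name>Bea</name>
Found at position 6
<salary>78000</salary>

ANSWER: 78000


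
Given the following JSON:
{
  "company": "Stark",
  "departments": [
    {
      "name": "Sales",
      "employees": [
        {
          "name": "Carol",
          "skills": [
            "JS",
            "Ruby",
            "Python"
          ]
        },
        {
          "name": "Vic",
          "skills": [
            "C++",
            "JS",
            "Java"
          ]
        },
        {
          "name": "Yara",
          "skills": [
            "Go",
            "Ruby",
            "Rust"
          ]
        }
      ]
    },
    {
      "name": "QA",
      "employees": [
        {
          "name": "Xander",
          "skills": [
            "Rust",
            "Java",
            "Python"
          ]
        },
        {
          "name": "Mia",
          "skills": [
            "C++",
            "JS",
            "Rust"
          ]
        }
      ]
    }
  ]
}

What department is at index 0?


Path: departments[0].name
Value: Sales

ANSWER: Sales


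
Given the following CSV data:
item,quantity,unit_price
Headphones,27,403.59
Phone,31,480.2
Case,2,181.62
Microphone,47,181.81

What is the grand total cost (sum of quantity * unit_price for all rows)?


Computing row totals:
  Headphones: 27 * 403.59 = 10896.93
  Phone: 31 * 480.2 = 14886.2
  Case: 2 * 181.62 = 363.24
  Microphone: 47 * 181.81 = 8545.07
Grand total = 10896.93 + 14886.2 + 363.24 + 8545.07 = 34691.44

ANSWER: 34691.44


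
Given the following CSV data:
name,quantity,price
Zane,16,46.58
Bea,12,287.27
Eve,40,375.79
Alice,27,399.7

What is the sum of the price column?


Values in 'price' column:
  Row 1: 46.58
  Row 2: 287.27
  Row 3: 375.79
  Row 4: 399.7
Sum = 46.58 + 287.27 + 375.79 + 399.7 = 1109.34

ANSWER: 1109.34


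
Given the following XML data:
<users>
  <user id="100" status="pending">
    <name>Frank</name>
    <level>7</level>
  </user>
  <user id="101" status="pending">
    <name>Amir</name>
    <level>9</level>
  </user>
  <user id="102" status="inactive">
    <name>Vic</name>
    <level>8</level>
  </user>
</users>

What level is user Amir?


Finding user: Amir
<level>9</level>

ANSWER: 9


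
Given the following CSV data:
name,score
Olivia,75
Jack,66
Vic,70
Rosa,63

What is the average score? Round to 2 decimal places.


Scores: 75, 66, 70, 63
Sum = 274
Count = 4
Average = 274 / 4 = 68.50

ANSWER: 68.50


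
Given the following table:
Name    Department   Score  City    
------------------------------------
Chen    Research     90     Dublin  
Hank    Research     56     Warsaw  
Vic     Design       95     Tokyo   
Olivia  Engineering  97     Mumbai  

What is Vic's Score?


Row 3: Vic
Score = 95

ANSWER: 95


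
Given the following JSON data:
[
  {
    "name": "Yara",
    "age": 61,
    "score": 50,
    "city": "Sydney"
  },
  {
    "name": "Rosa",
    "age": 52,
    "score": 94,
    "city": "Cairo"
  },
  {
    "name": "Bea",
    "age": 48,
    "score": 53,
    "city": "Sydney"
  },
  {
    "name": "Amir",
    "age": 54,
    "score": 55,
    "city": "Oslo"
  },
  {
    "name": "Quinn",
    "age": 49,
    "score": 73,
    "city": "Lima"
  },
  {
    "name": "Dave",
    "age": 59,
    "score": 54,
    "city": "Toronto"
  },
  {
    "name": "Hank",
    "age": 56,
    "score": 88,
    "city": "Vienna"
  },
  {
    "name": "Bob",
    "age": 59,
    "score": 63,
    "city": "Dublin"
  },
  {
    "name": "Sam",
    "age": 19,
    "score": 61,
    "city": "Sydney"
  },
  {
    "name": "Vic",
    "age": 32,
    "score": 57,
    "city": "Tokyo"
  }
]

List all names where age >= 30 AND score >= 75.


Checking both conditions:
  Yara (age=61, score=50) -> no
  Rosa (age=52, score=94) -> YES
  Bea (age=48, score=53) -> no
  Amir (age=54, score=55) -> no
  Quinn (age=49, score=73) -> no
  Dave (age=59, score=54) -> no
  Hank (age=56, score=88) -> YES
  Bob (age=59, score=63) -> no
  Sam (age=19, score=61) -> no
  Vic (age=32, score=57) -> no


ANSWER: Rosa, Hank


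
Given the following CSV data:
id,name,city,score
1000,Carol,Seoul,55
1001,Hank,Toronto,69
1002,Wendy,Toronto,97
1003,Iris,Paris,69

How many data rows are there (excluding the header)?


Counting rows (excluding header):
Header: id,name,city,score
Data rows: 4

ANSWER: 4


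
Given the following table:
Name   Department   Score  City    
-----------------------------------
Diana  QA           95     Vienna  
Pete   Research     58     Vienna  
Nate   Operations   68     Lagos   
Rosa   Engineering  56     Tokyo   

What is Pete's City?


Row 2: Pete
City = Vienna

ANSWER: Vienna


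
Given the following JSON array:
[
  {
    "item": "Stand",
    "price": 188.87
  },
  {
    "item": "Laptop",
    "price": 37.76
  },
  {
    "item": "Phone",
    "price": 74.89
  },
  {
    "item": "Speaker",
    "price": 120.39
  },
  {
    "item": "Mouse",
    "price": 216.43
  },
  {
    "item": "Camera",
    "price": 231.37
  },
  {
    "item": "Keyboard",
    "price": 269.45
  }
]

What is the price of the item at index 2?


Array index 2 -> Phone
price = 74.89

ANSWER: 74.89


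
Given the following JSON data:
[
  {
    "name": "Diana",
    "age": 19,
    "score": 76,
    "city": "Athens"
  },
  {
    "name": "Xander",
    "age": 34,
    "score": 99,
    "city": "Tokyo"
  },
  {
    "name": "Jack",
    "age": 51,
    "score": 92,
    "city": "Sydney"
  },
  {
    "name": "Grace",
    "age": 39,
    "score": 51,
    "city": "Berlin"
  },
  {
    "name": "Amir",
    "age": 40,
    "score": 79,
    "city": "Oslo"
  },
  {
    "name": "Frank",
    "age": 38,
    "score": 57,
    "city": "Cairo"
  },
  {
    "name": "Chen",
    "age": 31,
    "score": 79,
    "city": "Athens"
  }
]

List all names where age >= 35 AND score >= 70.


Checking both conditions:
  Diana (age=19, score=76) -> no
  Xander (age=34, score=99) -> no
  Jack (age=51, score=92) -> YES
  Grace (age=39, score=51) -> no
  Amir (age=40, score=79) -> YES
  Frank (age=38, score=57) -> no
  Chen (age=31, score=79) -> no


ANSWER: Jack, Amir


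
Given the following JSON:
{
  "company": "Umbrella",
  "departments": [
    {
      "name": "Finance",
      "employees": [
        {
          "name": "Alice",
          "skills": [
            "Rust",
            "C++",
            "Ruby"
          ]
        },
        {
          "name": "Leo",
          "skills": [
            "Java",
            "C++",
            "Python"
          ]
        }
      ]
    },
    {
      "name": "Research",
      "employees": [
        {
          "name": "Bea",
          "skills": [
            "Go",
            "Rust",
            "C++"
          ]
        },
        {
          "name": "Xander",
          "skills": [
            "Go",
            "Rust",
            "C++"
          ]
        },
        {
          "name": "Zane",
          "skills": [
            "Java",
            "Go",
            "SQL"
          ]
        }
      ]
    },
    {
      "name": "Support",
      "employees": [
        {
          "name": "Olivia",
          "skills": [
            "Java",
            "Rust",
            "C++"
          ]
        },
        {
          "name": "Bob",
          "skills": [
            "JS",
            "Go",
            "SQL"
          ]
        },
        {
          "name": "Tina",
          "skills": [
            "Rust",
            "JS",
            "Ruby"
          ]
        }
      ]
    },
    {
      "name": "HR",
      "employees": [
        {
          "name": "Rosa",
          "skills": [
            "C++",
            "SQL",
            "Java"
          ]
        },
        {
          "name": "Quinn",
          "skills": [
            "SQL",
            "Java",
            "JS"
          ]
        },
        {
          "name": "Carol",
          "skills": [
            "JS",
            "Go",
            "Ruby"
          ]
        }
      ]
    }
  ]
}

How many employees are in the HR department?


Path: departments[3].employees
Count: 3

ANSWER: 3


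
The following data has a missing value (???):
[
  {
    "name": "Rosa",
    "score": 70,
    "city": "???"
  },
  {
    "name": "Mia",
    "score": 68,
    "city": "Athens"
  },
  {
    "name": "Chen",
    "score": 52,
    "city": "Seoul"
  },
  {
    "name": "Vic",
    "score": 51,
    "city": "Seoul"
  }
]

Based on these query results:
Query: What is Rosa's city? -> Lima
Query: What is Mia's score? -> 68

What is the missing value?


The missing value is Rosa's city
From query: Rosa's city = Lima

ANSWER: Lima


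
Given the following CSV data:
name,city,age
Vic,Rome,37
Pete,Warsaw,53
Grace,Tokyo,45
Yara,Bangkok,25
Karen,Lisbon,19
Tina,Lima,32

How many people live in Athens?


Scanning city column for 'Athens':
Total matches: 0

ANSWER: 0


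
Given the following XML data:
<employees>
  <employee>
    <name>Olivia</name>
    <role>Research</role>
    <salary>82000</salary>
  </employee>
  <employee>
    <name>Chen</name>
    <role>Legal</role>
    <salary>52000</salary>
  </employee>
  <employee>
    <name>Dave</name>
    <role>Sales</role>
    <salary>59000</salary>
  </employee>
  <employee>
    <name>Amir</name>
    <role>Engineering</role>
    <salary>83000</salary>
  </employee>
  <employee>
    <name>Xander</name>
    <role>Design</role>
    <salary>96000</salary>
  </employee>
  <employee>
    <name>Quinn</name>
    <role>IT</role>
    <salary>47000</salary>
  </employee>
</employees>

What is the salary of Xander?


Searching for <employee> with <name>Xander</name>
Found at position 5
<salary>96000</salary>

ANSWER: 96000


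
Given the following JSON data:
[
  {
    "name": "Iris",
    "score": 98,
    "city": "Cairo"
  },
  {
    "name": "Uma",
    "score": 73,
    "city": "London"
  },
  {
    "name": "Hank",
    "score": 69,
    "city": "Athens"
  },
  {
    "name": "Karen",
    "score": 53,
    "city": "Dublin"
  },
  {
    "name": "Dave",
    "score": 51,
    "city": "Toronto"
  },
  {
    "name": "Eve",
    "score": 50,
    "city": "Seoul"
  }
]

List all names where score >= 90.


Filtering records where score >= 90:
  Iris (score=98) -> YES
  Uma (score=73) -> no
  Hank (score=69) -> no
  Karen (score=53) -> no
  Dave (score=51) -> no
  Eve (score=50) -> no


ANSWER: Iris
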